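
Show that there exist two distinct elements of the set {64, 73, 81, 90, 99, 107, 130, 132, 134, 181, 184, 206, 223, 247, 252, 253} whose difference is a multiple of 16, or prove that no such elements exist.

Two integers differ by a multiple of 16 exactly when they have the same residue mod 16. The residues are 64↦0, 73↦9, 81↦1, 90↦10, 99↦3, 107↦11, 130↦2, 132↦4, 134↦6, 181↦5, 184↦8, 206↦14, 223↦15, 247↦7, 252↦12, 253↦13.
These 16 residues are pairwise different, hence no difference of two elements is divisible by 16.

There is no such pair.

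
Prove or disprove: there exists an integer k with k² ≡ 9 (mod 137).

Take k = 3. Then 3² = 9, and since 0 ≤ 9 < 137 this is already reduced: 3² ≡ 9 (mod 137).

k = 3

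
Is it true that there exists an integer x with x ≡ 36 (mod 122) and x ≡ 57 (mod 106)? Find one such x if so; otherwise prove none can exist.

Reduce both congruences modulo 2, which divides 122 and 106: they say x ≡ 36 (mod 2) and x ≡ 57 (mod 2).
But 36 mod 2 = 0 while 57 mod 2 = 1, a contradiction.
So no integer satisfies both congruences.

There is no such integer.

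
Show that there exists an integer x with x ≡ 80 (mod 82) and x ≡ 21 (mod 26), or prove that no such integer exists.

There is no such integer.

Reduce both congruences modulo 2, which divides 82 and 26: they say x ≡ 80 (mod 2) and x ≡ 21 (mod 2).
These are incompatible: 80 − 21 = 59 is not divisible by 2.
Hence the system has no solution.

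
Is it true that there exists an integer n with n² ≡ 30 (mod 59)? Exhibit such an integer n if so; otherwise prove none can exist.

Apply Euler's criterion with the prime 59: 30 is a quadratic residue iff 30^29 ≡ 1 (mod 59), and a non-residue iff it is ≡ −1.
Repeated squaring mod 59: 30^2 = 900 ≡ 15; 30^4 ≡ 15² = 225 ≡ 48; 30^8 ≡ 48² = 2304 ≡ 3; 30^16 ≡ 3² = 9 ≡ 9.
Since 29 = 16 + 8 + 4 + 1, 30^29 ≡ 9 · 3 · 48 · 30; multiplying out mod 59: 9·3 = 27 ≡ 27, then 27·48 = 1296 ≡ 57, then 57·30 = 1710 ≡ 58. Thus 30^29 ≡ 58 ≡ −1 (mod 59).
By Euler's criterion 30 is a quadratic non-residue mod 59: no n satisfies n² ≡ 30 (mod 59).

There is no such integer.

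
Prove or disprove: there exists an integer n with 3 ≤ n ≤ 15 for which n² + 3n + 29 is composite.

At n = 4: 4² + 3·4 + 29 = 57 = 3·19, which is composite.

n = 4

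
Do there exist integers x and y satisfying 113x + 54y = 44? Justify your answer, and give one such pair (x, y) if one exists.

Since gcd(113, 54) = 1, every integer is an integer combination of 113 and 54.
Run the Euclidean algorithm on 113 and 54: 113 = 2·54 + 5, 54 = 10·5 + 4, 5 = 1·4 + 1, 4 = 4·1 + 0.
Unwinding: 1 = 5 − 1·4 = 5 − (54 − 10·5) = −54 + 11·5 = −54 + 11·(113 − 2·54) = 11·113 − 23·54, i.e. 113·11 + 54·(-23) = 1.
Times 44: 113·484 + 54·(-1012) = 44, so (484, -1012) solves it.
Shifting by a multiple of (54, −113) keeps it a solution: x = 484 − 8·54 = 52, y = -1012 + 8·113 = -108.
Check: 113·52 + 54·(-108) = 5876 − 5832 = 44. ✓

x = 52, y = -108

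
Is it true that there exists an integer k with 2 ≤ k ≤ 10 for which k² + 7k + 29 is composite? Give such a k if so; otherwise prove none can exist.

No such integer k in that range exists.

The values for k = 2, 3, …, 10 are 47, 59, 73, 89, 107, 127, 149, 173, 199, and each of these is prime.
So no value in the range makes the expression composite.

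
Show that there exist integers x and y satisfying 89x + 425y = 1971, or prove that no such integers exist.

89 and 425 are coprime, so 89x + 425y ranges over all of ℤ.
Dividing repeatedly: 425 = 4·89 + 69, 89 = 1·69 + 20, 69 = 3·20 + 9, 20 = 2·9 + 2, 9 = 4·2 + 1, 2 = 2·1 + 0.
Unwinding: 1 = 9 − 4·2 = 9 − 4·(20 − 2·9) = −4·20 + 9·9 = −4·20 + 9·(69 − 3·20) = 9·69 − 31·20 = 9·69 − 31·(89 − 1·69) = −31·89 + 40·69 = −31·89 + 40·(425 − 4·89) = 40·425 − 191·89, i.e. 89·(-191) + 425·40 = 1.
Scaling by 1971 gives the particular solution (x, y) = (-376461, 78840).
The general solution is x = -376461 + 425k, y = 78840 − 89k; taking k = 886 gives the smaller pair x = 89, y = -14.
Check: 89·89 + 425·(-14) = 7921 − 5950 = 1971. ✓

x = 89, y = -14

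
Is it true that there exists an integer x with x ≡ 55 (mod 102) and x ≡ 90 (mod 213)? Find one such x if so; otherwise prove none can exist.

Both moduli are multiples of 3 = gcd(102, 213), so any solution would satisfy x ≡ 55 and x ≡ 90 modulo 3 simultaneously.
These are incompatible: 55 − 90 = -35 is not divisible by 3.
Hence the system has no solution.

There is no such integer.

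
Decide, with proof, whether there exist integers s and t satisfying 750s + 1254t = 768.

Since gcd(750, 1254) = 6 and 768 = 6·128, Bézout's identity guarantees a solution.
Dividing through by 6 reduces the equation to 125s + 209t = 128.
Euclidean algorithm: 209 = 1·125 + 84, 125 = 1·84 + 41, 84 = 2·41 + 2, 41 = 20·2 + 1, 2 = 2·1 + 0.
Working back up the chain: 1 = 41 − 20·2 = 41 − 20·(84 − 2·41) = −20·84 + 41·41 = −20·84 + 41·(125 − 1·84) = 41·125 − 61·84 = 41·125 − 61·(209 − 1·125) = −61·209 + 102·125. So 125·102 + 209·(-61) = 1.
Multiplying through by 128: s = 102·128 = 13056, t = (-61)·128 = -7808 is a solution.
The general solution is s = 13056 + 209k, t = -7808 − 125k; taking k = -62 gives the smaller pair s = 98, t = -58.
Check: 750·98 + 1254·(-58) = 73500 − 72732 = 768. ✓

s = 98, t = -58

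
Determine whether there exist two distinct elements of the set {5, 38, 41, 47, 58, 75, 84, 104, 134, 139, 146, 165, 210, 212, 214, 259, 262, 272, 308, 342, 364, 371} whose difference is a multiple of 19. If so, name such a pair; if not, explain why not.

5 and 214 are such a pair.

Reduce each element mod 19: 5↦5, 38↦0, 41↦3, 47↦9, 58↦1, 75↦18, 84↦8, 104↦9, 134↦1, 139↦6, 146↦13, 165↦13, 210↦1, 212↦3, 214↦5, 259↦12, 262↦15, 272↦6, 308↦4, 342↦0, 364↦3, 371↦10. The residue 5 repeats (at 5 and 214), and 214 − 5 = 209 = 11·19.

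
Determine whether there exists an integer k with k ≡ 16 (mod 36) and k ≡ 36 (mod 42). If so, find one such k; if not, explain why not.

No such integer exists.

Both moduli are multiples of 6 = gcd(36, 42), so any solution would satisfy k ≡ 16 and k ≡ 36 modulo 6 simultaneously.
But 16 mod 6 = 4 while 36 mod 6 = 0, a contradiction.
Hence the system has no solution.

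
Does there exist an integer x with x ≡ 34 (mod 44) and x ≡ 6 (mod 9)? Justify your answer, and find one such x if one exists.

x = 78

gcd(44, 9) = 1, so the Chinese Remainder Theorem guarantees exactly one residue class mod 396 satisfying both.
Any solution of the first congruence is x = 34 + 44t; substituting into the second, 44t ≡ 6 − 34 ≡ 8 (mod 9).
44 ≡ 8 (mod 9), so this reads 8t ≡ 8 (mod 9). To invert 8 modulo 9: 9 = 1·8 + 1, 8 = 8·1 + 0, and unwinding, 1 = 9 − 1·8. Thus 8⁻¹ ≡ -1 ≡ 8 (mod 9).
Multiplying by 8: t ≡ 8·8 = 64 ≡ 1 (mod 9).
With t = 1: x = 34 + 44·1 = 78.
Check: 78 mod 44 = 34, 78 mod 9 = 6. ✓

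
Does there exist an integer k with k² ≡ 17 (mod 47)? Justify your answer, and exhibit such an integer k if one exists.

Take k = 8. Then 8² = 64 = 1·47 + 17, so 8² ≡ 17 (mod 47).

k = 8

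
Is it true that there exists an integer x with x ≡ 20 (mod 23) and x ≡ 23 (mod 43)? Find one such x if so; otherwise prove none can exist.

x = 66

gcd(23, 43) = 1, so the Chinese Remainder Theorem guarantees exactly one residue class mod 989 satisfying both.
Write x = 20 + 23t and require 20 + 23t ≡ 23 (mod 43), i.e. 23t ≡ 3 (mod 43).
Invert 23 mod 43 by the Euclidean algorithm: 43 = 1·23 + 20, 23 = 1·20 + 3, 20 = 6·3 + 2, 3 = 1·2 + 1, 2 = 2·1 + 0; back-substituting, 1 = 3 − 1·2 = 3 − (20 − 6·3) = −20 + 7·3 = −20 + 7·(23 − 1·20) = 7·23 − 8·20 = 7·23 − 8·(43 − 1·23) = −8·43 + 15·23. Hence 23·15 ≡ 1, so 23⁻¹ ≡ 15 (mod 43).
Therefore t ≡ 15·3 = 45 ≡ 2 (mod 43).
Taking t = 2 gives x = 20 + 23·2 = 66.
Verify: 66 = 2·23 + 20 and 66 = 1·43 + 23. ✓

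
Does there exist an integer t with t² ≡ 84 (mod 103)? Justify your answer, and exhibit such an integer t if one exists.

103 is prime, so by Euler's criterion 84 is a square mod 103 iff 84^((103−1)/2) = 84^51 ≡ 1 (mod 103).
Repeated squaring mod 103: 84^2 = 7056 ≡ 52; 84^4 ≡ 52² = 2704 ≡ 26; 84^8 ≡ 26² = 676 ≡ 58; 84^16 ≡ 58² = 3364 ≡ 68; 84^32 ≡ 68² = 4624 ≡ 92.
Since 51 = 32 + 16 + 2 + 1, 84^51 ≡ 92 · 68 · 52 · 84; multiplying out mod 103: 92·68 = 6256 ≡ 76, then 76·52 = 3952 ≡ 38, then 38·84 = 3192 ≡ 102. Thus 84^51 ≡ 102 ≡ −1 (mod 103).
By Euler's criterion 84 is a quadratic non-residue mod 103: no t satisfies t² ≡ 84 (mod 103).

No such integer exists.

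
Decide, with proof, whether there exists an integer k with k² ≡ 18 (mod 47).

k = 21 works: 21² = 441, and 441 − 18 = 423 = 9·47.

k = 21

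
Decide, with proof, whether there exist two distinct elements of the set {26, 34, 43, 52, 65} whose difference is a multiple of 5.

No such pair exists.

Reduce each element modulo 5: 26↦1, 34↦4, 43↦3, 52↦2, 65↦0.
No residue repeats among the 5 elements, so no pair has difference ≡ 0 (mod 5).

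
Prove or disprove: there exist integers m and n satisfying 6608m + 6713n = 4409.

No, no such integers exist.

Both 6608 and 6713 are divisible by gcd(6608, 6713) = 7, hence so is any combination 6608m + 6713n.
But 4409 = 7·629 + 6, so 7 ∤ 4409.
Hence no integers m, n satisfy the equation.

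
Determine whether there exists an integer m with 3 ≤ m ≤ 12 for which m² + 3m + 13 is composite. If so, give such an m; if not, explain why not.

m = 9

At m = 9: 9² + 3·9 + 13 = 121 = 11·11, which is composite.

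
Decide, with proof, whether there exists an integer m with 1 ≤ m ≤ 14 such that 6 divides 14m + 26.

m = 2 works, since 14·2 + 26 = 54 = 9·6.

m = 2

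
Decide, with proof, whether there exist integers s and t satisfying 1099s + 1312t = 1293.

1099 and 1312 are coprime, so 1099s + 1312t ranges over all of ℤ.
Run the Euclidean algorithm on 1312 and 1099: 1312 = 1·1099 + 213, 1099 = 5·213 + 34, 213 = 6·34 + 9, 34 = 3·9 + 7, 9 = 1·7 + 2, 7 = 3·2 + 1, 2 = 2·1 + 0.
Working back up the chain: 1 = 7 − 3·2 = 7 − 3·(9 − 1·7) = −3·9 + 4·7 = −3·9 + 4·(34 − 3·9) = 4·34 − 15·9 = 4·34 − 15·(213 − 6·34) = −15·213 + 94·34 = −15·213 + 94·(1099 − 5·213) = 94·1099 − 485·213 = 94·1099 − 485·(1312 − 1·1099) = −485·1312 + 579·1099. So 1099·579 + 1312·(-485) = 1.
Times 1293: 1099·748647 + 1312·(-627105) = 1293, so (748647, -627105) solves it.
Shifting by a multiple of (1312, −1099) keeps it a solution: s = 748647 − 570·1312 = 807, t = -627105 + 570·1099 = -675.
Indeed 1099·807 + 1312·(-675) = 886893 − 885600 = 1293.

s = 807, t = -675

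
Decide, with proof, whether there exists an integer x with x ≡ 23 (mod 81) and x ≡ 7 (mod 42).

No such integer exists.

Both moduli are multiples of 3 = gcd(81, 42), so any solution would satisfy x ≡ 23 and x ≡ 7 modulo 3 simultaneously.
These are incompatible: 23 − 7 = 16 is not divisible by 3.
Therefore no such x exists.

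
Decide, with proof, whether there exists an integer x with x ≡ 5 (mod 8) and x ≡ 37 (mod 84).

Here gcd(8, 84) = 4, and both 5 and 37 leave remainder 1 mod 4, so the system is consistent.
List candidates x ≡ 5 (mod 8): 5, 13, 21, 29, 37. Modulo 84 these are 5, 13, 21, 29, 37; 37 gives 37 as required.
Verify: 37 = 4·8 + 5 and 37 = 0·84 + 37. ✓

x = 37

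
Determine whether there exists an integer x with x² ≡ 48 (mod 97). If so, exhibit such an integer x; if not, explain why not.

x = 57 works: 57² = 3249, and 3249 − 48 = 3201 = 33·97.

x = 57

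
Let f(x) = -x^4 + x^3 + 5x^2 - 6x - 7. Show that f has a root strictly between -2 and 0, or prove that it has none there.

f(-2) = 1 and f(0) = -7, which have opposite signs.
Since f is a polynomial it is continuous on [-2, 0].
By the Intermediate Value Theorem, f takes the value 0 somewhere in the open interval.

Yes, f has a root in the interval.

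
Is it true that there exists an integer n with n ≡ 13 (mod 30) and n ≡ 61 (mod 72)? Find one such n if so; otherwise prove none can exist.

The moduli are not coprime: gcd(30, 72) = 6. Compatibility requires 6 ∣ (61 − 13) = 48, which holds, so solutions exist.
List candidates n ≡ 13 (mod 30): 13, 43, 73, 103, 133. Modulo 72 these are 13, 43, 1, 31, 61; 133 gives 61 as required.
Check: 133 mod 30 = 13, 133 mod 72 = 61. ✓

n = 133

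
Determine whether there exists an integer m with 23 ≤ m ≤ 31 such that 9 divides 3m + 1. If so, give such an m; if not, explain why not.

No such integer m in that range exists.

For m = 23, 24, …, 31 the values of 3m + 1 modulo 9 are 7, 1, 4, 7, 1, 4, 7, 1, 4 respectively.
The residue 0 does not occur, so no m in [23, 31] makes 3m + 1 a multiple of 9.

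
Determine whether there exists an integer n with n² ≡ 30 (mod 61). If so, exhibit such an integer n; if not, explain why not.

There is no such integer.

Apply Euler's criterion with the prime 61: 30 is a quadratic residue iff 30^30 ≡ 1 (mod 61), and a non-residue iff it is ≡ −1.
Repeated squaring mod 61: 30^2 = 900 ≡ 46; 30^4 ≡ 46² = 2116 ≡ 42; 30^8 ≡ 42² = 1764 ≡ 56; 30^16 ≡ 56² = 3136 ≡ 25.
Since 30 = 16 + 8 + 4 + 2, 30^30 ≡ 25 · 56 · 42 · 46; multiplying out mod 61: 25·56 = 1400 ≡ 58, then 58·42 = 2436 ≡ 57, then 57·46 = 2622 ≡ 60. Thus 30^30 ≡ 60 ≡ −1 (mod 61).
The value −1 means 30 is a non-residue modulo 61, so n² ≡ 30 (mod 61) is impossible.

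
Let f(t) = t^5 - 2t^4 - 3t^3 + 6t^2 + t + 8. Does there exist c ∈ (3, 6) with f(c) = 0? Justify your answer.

f has no root in that interval.

The endpoint values f(3) = 65 and f(6) = 4766 are both positive. Claim: f(t) > 0 for every t in (3, 6).
Shift to the endpoint 3: with t = 3 + u (0 < u < 3), one computes f(3 + u) = u^5 + 13u^4 + 63u^3 + 141u^2 + 145u + 65.
The nonzero coefficients here are all positive, so for u > 0 every term is positive (or zero), and the constant term 65 is strictly positive.
Therefore f(t) > 0 throughout (3, 6), and f has no zero there.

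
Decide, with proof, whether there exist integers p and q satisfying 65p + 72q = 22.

p = 38, q = -34

65 and 72 are coprime, so 65p + 72q ranges over all of ℤ.
Run the Euclidean algorithm on 72 and 65: 72 = 1·65 + 7, 65 = 9·7 + 2, 7 = 3·2 + 1, 2 = 2·1 + 0.
Working back up the chain: 1 = 7 − 3·2 = 7 − 3·(65 − 9·7) = −3·65 + 28·7 = −3·65 + 28·(72 − 1·65) = 28·72 − 31·65. So 65·(-31) + 72·28 = 1.
Times 22: 65·(-682) + 72·616 = 22, so (-682, 616) solves it.
Adding 10·72 to p and subtracting 10·65 from q gives the tidier solution (38, -34).
Check: 65·38 + 72·(-34) = 2470 − 2448 = 22. ✓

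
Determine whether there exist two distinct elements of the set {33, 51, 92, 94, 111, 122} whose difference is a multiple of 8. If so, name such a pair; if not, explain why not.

Two integers differ by a multiple of 8 exactly when they have the same residue mod 8. The residues are 33↦1, 51↦3, 92↦4, 94↦6, 111↦7, 122↦2.
No residue repeats among the 6 elements, so no pair has difference ≡ 0 (mod 8).

No such pair exists.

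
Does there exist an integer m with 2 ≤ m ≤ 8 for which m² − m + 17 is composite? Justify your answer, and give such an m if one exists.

The values for m = 2, 3, …, 8 are 19, 23, 29, 37, 47, 59, 73, and each of these is prime.
So no value in the range makes the expression composite.

No such integer m in that range exists.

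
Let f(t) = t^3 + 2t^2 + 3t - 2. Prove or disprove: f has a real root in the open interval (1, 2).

No.

Evaluate at the endpoints: f(1) = 4, f(2) = 20 — same sign (positive).
f'(t) = 3t^2 + 4t + 3 has discriminant 4² − 4·3·3 = -20 < 0, so f' has no real roots and is positive for every real t.
So f is strictly increasing; between 1 and 2 its values lie between f(1) = 4 and f(2) = 20, all positive. Therefore f has no root in (1, 2).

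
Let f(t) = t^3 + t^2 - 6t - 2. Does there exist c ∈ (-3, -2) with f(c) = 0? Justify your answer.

f(-3) = -2 and f(-2) = 6, which have opposite signs.
Since f is a polynomial it is continuous on [-3, -2].
So by the Intermediate Value Theorem there is a c strictly between -3 and -2 with f(c) = 0.

Yes, such a c exists.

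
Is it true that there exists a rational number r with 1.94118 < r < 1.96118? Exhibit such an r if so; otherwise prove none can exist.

r = 35/18

Multiplying by 18: 18·1.94118 = 34.94124 and 18·1.96118 = 35.30124, so the integer 35 lies strictly between them.
Hence 35/18 is a rational number with 1.94118 < 35/18 < 1.96118.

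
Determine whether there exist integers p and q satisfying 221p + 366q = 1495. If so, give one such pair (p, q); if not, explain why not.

p = 179, q = -104

Since gcd(221, 366) = 1, every integer is an integer combination of 221 and 366.
Run the Euclidean algorithm on 366 and 221: 366 = 1·221 + 145, 221 = 1·145 + 76, 145 = 1·76 + 69, 76 = 1·69 + 7, 69 = 9·7 + 6, 7 = 1·6 + 1, 6 = 6·1 + 0.
Unwinding: 1 = 7 − 1·6 = 7 − (69 − 9·7) = −69 + 10·7 = −69 + 10·(76 − 1·69) = 10·76 − 11·69 = 10·76 − 11·(145 − 1·76) = −11·145 + 21·76 = −11·145 + 21·(221 − 1·145) = 21·221 − 32·145 = 21·221 − 32·(366 − 1·221) = −32·366 + 53·221, i.e. 221·53 + 366·(-32) = 1.
Multiplying through by 1495: p = 53·1495 = 79235, q = (-32)·1495 = -47840 is a solution.
Shifting by a multiple of (366, −221) keeps it a solution: p = 79235 − 216·366 = 179, q = -47840 + 216·221 = -104.
Indeed 221·179 + 366·(-104) = 39559 − 38064 = 1495.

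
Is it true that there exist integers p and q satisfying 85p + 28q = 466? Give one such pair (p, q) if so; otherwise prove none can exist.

Since gcd(85, 28) = 1, every integer is an integer combination of 85 and 28.
Dividing repeatedly: 85 = 3·28 + 1, 28 = 28·1 + 0.
Back-substituting, 1 = 85 − 3·28; that is, 85·1 + 28·(-3) = 1.
Scaling by 466 gives the particular solution (p, q) = (466, -1398).
Subtracting 16·28 from p and adding 16·85 to q gives the tidier solution (18, -38).
Check: 85·18 + 28·(-38) = 1530 − 1064 = 466. ✓

p = 18, q = -38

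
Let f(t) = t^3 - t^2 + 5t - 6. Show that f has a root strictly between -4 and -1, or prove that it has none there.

No such root exists.

f(-4) = -106 and f(-1) = -13, both negative.
The derivative f'(t) = 3t^2 - 2t + 5 is a quadratic with discriminant (-2)² − 4·3·5 = -56 < 0; it never vanishes, so it is always positive (sign of the leading coefficient).
Hence f is strictly increasing on ℝ, and in particular on [-4, -1]. A strictly monotone function with same-sign endpoint values stays negative on the whole interval, so f has no zero in (-4, -1).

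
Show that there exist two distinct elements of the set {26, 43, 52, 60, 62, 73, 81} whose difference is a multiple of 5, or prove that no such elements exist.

Yes: 26 and 81.

26 mod 5 = 1 and 81 mod 5 = 1, so 81 − 26 = 55 = 11·5.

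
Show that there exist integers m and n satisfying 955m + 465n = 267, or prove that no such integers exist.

gcd(955, 465) = 5, so every integer of the form 955m + 465n is a multiple of 5.
But 267 = 5·53 + 2, so 5 ∤ 267.
Hence no integers m, n satisfy the equation.

There are no such integers.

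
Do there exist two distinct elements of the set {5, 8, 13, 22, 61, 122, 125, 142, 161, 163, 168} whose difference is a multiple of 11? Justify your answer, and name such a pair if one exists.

No, no such pair exists.

Reduce each element modulo 11: 5↦5, 8↦8, 13↦2, 22↦0, 61↦6, 122↦1, 125↦4, 142↦10, 161↦7, 163↦9, 168↦3.
All 11 residues are distinct, so no two elements differ by a multiple of 11.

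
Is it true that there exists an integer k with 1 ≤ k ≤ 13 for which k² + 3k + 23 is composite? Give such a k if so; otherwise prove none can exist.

k = 5

At k = 5: 5² + 3·5 + 23 = 63 = 3·21, which is composite.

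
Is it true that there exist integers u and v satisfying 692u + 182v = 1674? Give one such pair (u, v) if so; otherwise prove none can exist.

Since gcd(692, 182) = 2 and 1674 = 2·837, Bézout's identity guarantees a solution.
Dividing through by 2 reduces the equation to 346u + 91v = 837.
Dividing repeatedly: 346 = 3·91 + 73, 91 = 1·73 + 18, 73 = 4·18 + 1, 18 = 18·1 + 0.
Unwinding: 1 = 73 − 4·18 = 73 − 4·(91 − 1·73) = −4·91 + 5·73 = −4·91 + 5·(346 − 3·91) = 5·346 − 19·91, i.e. 346·5 + 91·(-19) = 1.
Scaling by 837 gives the particular solution (u, v) = (4185, -15903).
The general solution is u = 4185 + 91k, v = -15903 − 346k; taking k = -45 gives the smaller pair u = 90, v = -333.
Check: 692·90 + 182·(-333) = 62280 − 60606 = 1674. ✓

u = 90, v = -333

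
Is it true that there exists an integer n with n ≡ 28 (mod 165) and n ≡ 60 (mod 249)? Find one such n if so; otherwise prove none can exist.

No such integer exists.

gcd(165, 249) = 3. If n ≡ 28 (mod 165) and n ≡ 60 (mod 249), then n ≡ 28 (mod 3) and n ≡ 60 (mod 3).
But 28 mod 3 = 1 while 60 mod 3 = 0, a contradiction.
So no integer satisfies both congruences.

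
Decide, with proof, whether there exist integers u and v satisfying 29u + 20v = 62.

u = 18, v = -23

29 and 20 are coprime, so 29u + 20v ranges over all of ℤ.
Euclidean algorithm: 29 = 1·20 + 9, 20 = 2·9 + 2, 9 = 4·2 + 1, 2 = 2·1 + 0.
Unwinding: 1 = 9 − 4·2 = 9 − 4·(20 − 2·9) = −4·20 + 9·9 = −4·20 + 9·(29 − 1·20) = 9·29 − 13·20, i.e. 29·9 + 20·(-13) = 1.
Times 62: 29·558 + 20·(-806) = 62, so (558, -806) solves it.
Shifting by a multiple of (20, −29) keeps it a solution: u = 558 − 27·20 = 18, v = -806 + 27·29 = -23.
Check: 29·18 + 20·(-23) = 522 − 460 = 62. ✓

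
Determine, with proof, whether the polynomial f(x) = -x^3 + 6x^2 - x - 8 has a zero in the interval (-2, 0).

f(-2) = 26 and f(0) = -8, which have opposite signs.
As a polynomial, f is continuous on every closed interval.
By the Intermediate Value Theorem, f takes the value 0 somewhere in the open interval.

Such a root exists.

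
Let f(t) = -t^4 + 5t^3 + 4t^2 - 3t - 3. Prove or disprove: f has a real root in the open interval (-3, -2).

No.

The endpoint values f(-3) = -174 and f(-2) = -37 are both negative. Claim: f(t) < 0 for every t in (-3, -2).
Shift to the endpoint -2: with t = -2 − u (0 < u < 1), one computes f(-2 − u) = -u^4 - 13u^3 - 50u^2 - 73u - 37.
The nonzero coefficients here are all negative, so for u > 0 every term is negative (or zero), and the constant term -37 is strictly negative.
Therefore f(t) < 0 throughout (-3, -2), and f has no zero there.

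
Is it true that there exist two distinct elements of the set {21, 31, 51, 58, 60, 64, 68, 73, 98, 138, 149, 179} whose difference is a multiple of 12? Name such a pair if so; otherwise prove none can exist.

Residues mod 12: 21↦9, 31↦7, 51↦3, 58↦10, 60↦0, 64↦4, 68↦8, 73↦1, 98↦2, 138↦6, 149↦5, 179↦11.
These 12 residues are pairwise different, hence no difference of two elements is divisible by 12.

No, no such pair exists.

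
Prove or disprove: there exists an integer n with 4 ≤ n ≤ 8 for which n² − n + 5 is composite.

n = 5

At n = 5: 5² − 5 + 5 = 25 = 5·5, which is composite.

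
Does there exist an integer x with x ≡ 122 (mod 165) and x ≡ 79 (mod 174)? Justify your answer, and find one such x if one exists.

No such integer exists.

gcd(165, 174) = 3. If x ≡ 122 (mod 165) and x ≡ 79 (mod 174), then x ≡ 122 (mod 3) and x ≡ 79 (mod 3).
However 122 ≡ 2 and 79 ≡ 1 (mod 3), and 2 ≠ 1.
So no integer satisfies both congruences.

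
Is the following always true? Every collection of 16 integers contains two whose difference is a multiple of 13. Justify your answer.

Yes.

There are exactly 13 possible remainders on division by 13.
Since 16 > 13, two of the 16 integers must share a residue class by the pigeonhole principle; call them a and b.
Equal remainders mean a − b ≡ 0 (mod 13), so 13 divides their difference.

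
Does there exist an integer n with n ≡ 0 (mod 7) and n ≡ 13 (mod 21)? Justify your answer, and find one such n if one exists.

There is no such integer.

gcd(7, 21) = 7. If n ≡ 0 (mod 7) and n ≡ 13 (mod 21), then n ≡ 0 (mod 7) and n ≡ 13 (mod 7).
These are incompatible: 0 − 13 = -13 is not divisible by 7.
Therefore no such n exists.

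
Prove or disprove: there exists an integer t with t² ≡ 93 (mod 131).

No such integer exists.

131 is prime, so by Euler's criterion 93 is a square mod 131 iff 93^((131−1)/2) = 93^65 ≡ 1 (mod 131).
Repeated squaring mod 131: 93^2 = 8649 ≡ 3; 93^4 ≡ 3² = 9 ≡ 9; 93^8 ≡ 9² = 81 ≡ 81; 93^16 ≡ 81² = 6561 ≡ 11; 93^32 ≡ 11² = 121 ≡ 121; 93^64 ≡ 121² = 14641 ≡ 100.
Since 65 = 64 + 1, 93^65 ≡ 100 · 93; multiplying out mod 131: 100·93 = 9300 ≡ 130. Thus 93^65 ≡ 130 ≡ −1 (mod 131).
The value −1 means 93 is a non-residue modulo 131, so t² ≡ 93 (mod 131) is impossible.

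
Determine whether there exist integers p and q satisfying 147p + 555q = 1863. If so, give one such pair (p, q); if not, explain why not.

p = 24, q = -3

Every value of 147p + 555q is a multiple of gcd(147, 555) = 3; since 3 ∣ 1863, solutions exist.
Dividing through by 3 reduces the equation to 49p + 185q = 621.
Dividing repeatedly: 185 = 3·49 + 38, 49 = 1·38 + 11, 38 = 3·11 + 5, 11 = 2·5 + 1, 5 = 5·1 + 0.
Unwinding: 1 = 11 − 2·5 = 11 − 2·(38 − 3·11) = −2·38 + 7·11 = −2·38 + 7·(49 − 1·38) = 7·49 − 9·38 = 7·49 − 9·(185 − 3·49) = −9·185 + 34·49, i.e. 49·34 + 185·(-9) = 1.
Multiplying through by 621: p = 34·621 = 21114, q = (-9)·621 = -5589 is a solution.
The general solution is p = 21114 + 185k, q = -5589 − 49k; taking k = -114 gives the smaller pair p = 24, q = -3.
Indeed 147·24 + 555·(-3) = 3528 − 1665 = 1863.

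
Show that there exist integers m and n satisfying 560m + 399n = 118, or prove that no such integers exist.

Both 560 and 399 are divisible by gcd(560, 399) = 7, hence so is any combination 560m + 399n.
But 118 = 7·16 + 6, so 7 ∤ 118.
Hence no integers m, n satisfy the equation.

No, no such integers exist.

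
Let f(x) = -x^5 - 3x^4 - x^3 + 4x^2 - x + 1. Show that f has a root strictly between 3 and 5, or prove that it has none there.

No.

The endpoint values f(3) = -479 and f(5) = -5029 are both negative. Claim: f(x) < 0 for every x in (3, 5).
Shift to the endpoint 3: with x = 3 + u (0 < u < 2), one computes f(3 + u) = -u^5 - 18u^4 - 127u^3 - 437u^2 - 733u - 479.
The nonzero coefficients here are all negative, so for u > 0 every term is negative (or zero), and the constant term -479 is strictly negative.
Therefore f(x) < 0 throughout (3, 5), and f has no zero there.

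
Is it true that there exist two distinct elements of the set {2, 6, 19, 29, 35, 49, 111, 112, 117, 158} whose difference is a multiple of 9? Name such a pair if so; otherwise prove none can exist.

2 mod 9 = 2 and 29 mod 9 = 2, so 29 − 2 = 27 = 3·9.

2 and 29 are such a pair.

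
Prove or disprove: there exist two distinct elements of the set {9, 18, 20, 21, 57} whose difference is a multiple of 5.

There is no such pair.

Residues mod 5: 9↦4, 18↦3, 20↦0, 21↦1, 57↦2.
These 5 residues are pairwise different, hence no difference of two elements is divisible by 5.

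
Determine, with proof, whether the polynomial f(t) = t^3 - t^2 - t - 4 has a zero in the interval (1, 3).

f(1) = -5 and f(3) = 11, which have opposite signs.
Since f is a polynomial it is continuous on [1, 3].
By the Intermediate Value Theorem, f takes the value 0 somewhere in the open interval.

Yes, f has a root in the interval.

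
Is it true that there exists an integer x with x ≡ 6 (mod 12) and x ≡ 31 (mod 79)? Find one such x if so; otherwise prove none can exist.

x = 426

Since 12 and 79 share no common factor, CRT says the pair of congruences has a solution (unique mod 948).
Write x = 6 + 12t and require 6 + 12t ≡ 31 (mod 79), i.e. 12t ≡ 25 (mod 79).
Invert 12 mod 79 by the Euclidean algorithm: 79 = 6·12 + 7, 12 = 1·7 + 5, 7 = 1·5 + 2, 5 = 2·2 + 1, 2 = 2·1 + 0; back-substituting, 1 = 5 − 2·2 = 5 − 2·(7 − 1·5) = −2·7 + 3·5 = −2·7 + 3·(12 − 1·7) = 3·12 − 5·7 = 3·12 − 5·(79 − 6·12) = −5·79 + 33·12. Hence 12·33 ≡ 1, so 12⁻¹ ≡ 33 (mod 79).
Multiplying by 33: t ≡ 33·25 = 825 ≡ 35 (mod 79).
With t = 35: x = 6 + 12·35 = 426.
Indeed 426 ≡ 6 (mod 12) and 426 ≡ 31 (mod 79).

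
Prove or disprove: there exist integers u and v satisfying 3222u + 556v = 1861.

No, no such integers exist.

Any value of 3222u + 556v is a multiple of gcd(3222, 556) = 2.
But 1861 = 2·930 + 1, so 2 ∤ 1861.
So the equation is unsolvable over ℤ.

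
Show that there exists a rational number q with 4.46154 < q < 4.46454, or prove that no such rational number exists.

Look for a denominator N such that an integer falls strictly between N·4.46154 and N·4.46454. N = 28 works: 28·4.46154 = 124.92312 < 125 < 125.00712 = 28·4.46454.
Hence 125/28 is a rational number with 4.46154 < 125/28 < 4.46454.

q = 125/28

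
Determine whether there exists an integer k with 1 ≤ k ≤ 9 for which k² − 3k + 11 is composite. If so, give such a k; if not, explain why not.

k = 9

At k = 9: 9² − 3·9 + 11 = 65 = 5·13, which is composite.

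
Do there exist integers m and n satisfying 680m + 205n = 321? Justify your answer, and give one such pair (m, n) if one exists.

No such integers exist.

Any value of 680m + 205n is a multiple of gcd(680, 205) = 5.
But 321 is not a multiple of 5 (it leaves remainder 1).
Hence no integers m, n satisfy the equation.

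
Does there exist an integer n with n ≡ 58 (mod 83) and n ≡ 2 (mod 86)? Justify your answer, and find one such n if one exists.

n = 6366

The moduli 83 and 86 are coprime, so by the Chinese Remainder Theorem a unique solution modulo 7138 exists.
Write n = 58 + 83t and require 58 + 83t ≡ 2 (mod 86), i.e. 83t ≡ 30 (mod 86).
To invert 83 modulo 86: 86 = 1·83 + 3, 83 = 27·3 + 2, 3 = 1·2 + 1, 2 = 2·1 + 0, and unwinding, 1 = 3 − 1·2 = 3 − (83 − 27·3) = −83 + 28·3 = −83 + 28·(86 − 1·83) = 28·86 − 29·83. Thus 83⁻¹ ≡ -29 ≡ 57 (mod 86).
Multiplying by 57: t ≡ 57·30 = 1710 ≡ 76 (mod 86).
With t = 76: n = 58 + 83·76 = 6366.
Verify: 6366 = 76·83 + 58 and 6366 = 74·86 + 2. ✓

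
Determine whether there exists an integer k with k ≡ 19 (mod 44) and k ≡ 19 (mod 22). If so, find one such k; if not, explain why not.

gcd(44, 22) = 22. A simultaneous solution exists iff 19 ≡ 19 (mod 22); here 19 mod 22 = 19 = 19 mod 22, so it does.
The smallest candidate k = 19 works directly: 19 ≡ 19 (mod 22).
Indeed 19 ≡ 19 (mod 44) and 19 ≡ 19 (mod 22).

k = 19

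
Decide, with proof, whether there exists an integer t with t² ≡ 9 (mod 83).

t = 80

t = 80 works: 80² = 6400, and 6400 − 9 = 6391 = 77·83.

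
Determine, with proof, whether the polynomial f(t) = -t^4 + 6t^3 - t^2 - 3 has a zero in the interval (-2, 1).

Yes, f has a root in the interval.

f(-2) = -71 and f(1) = 1, which have opposite signs.
Since f is a polynomial it is continuous on [-2, 1].
By the Intermediate Value Theorem, f takes the value 0 somewhere in the open interval.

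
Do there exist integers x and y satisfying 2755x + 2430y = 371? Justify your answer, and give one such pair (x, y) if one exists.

gcd(2755, 2430) = 5, so every integer of the form 2755x + 2430y is a multiple of 5.
However 371 leaves remainder 1 on division by 5.
Hence no integers x, y satisfy the equation.

No such integers exist.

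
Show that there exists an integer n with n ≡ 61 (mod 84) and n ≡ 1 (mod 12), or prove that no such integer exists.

Here gcd(84, 12) = 12, and both 61 and 1 leave remainder 1 mod 12, so the system is consistent.
The smallest candidate n = 61 works directly: 61 ≡ 1 (mod 12).
Verify: 61 = 0·84 + 61 and 61 = 5·12 + 1. ✓

n = 61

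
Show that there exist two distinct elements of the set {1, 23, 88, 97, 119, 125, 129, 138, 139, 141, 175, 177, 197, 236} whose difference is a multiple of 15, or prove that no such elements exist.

No such pair exists.

Two integers differ by a multiple of 15 exactly when they have the same residue mod 15. The residues are 1↦1, 23↦8, 88↦13, 97↦7, 119↦14, 125↦5, 129↦9, 138↦3, 139↦4, 141↦6, 175↦10, 177↦12, 197↦2, 236↦11.
No residue repeats among the 14 elements, so no pair has difference ≡ 0 (mod 15).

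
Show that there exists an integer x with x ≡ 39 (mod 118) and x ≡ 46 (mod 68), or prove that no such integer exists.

gcd(118, 68) = 2. If x ≡ 39 (mod 118) and x ≡ 46 (mod 68), then x ≡ 39 (mod 2) and x ≡ 46 (mod 2).
These are incompatible: 39 − 46 = -7 is not divisible by 2.
Therefore no such x exists.

No, no such integer exists.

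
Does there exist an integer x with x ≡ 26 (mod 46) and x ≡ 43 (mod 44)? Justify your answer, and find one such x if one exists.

Both moduli are multiples of 2 = gcd(46, 44), so any solution would satisfy x ≡ 26 and x ≡ 43 modulo 2 simultaneously.
These are incompatible: 26 − 43 = -17 is not divisible by 2.
Hence the system has no solution.

No, no such integer exists.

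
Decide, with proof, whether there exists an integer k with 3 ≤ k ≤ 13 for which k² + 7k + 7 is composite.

At k = 12: 12² + 7·12 + 7 = 235 = 5·47, which is composite.

k = 12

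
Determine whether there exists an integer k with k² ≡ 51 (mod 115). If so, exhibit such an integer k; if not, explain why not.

The prime 23 divides 115, so k² ≡ 51 (mod 115) would force k² ≡ 51 ≡ 5 (mod 23).
23 is prime, so by Euler's criterion 5 is a square mod 23 iff 5^((23−1)/2) = 5^11 ≡ 1 (mod 23).
Repeated squaring mod 23: 5^2 = 25 ≡ 2; 5^4 ≡ 2² = 4 ≡ 4; 5^8 ≡ 4² = 16 ≡ 16.
Since 11 = 8 + 2 + 1, 5^11 ≡ 16 · 2 · 5; multiplying out mod 23: 16·2 = 32 ≡ 9, then 9·5 = 45 ≡ 22. Thus 5^11 ≡ 22 ≡ −1 (mod 23).
The value −1 means 5 is a non-residue modulo 23, so k² ≡ 5 (mod 23) is impossible.
So 5 is not a square mod 23, and hence 51 is not a square mod 115.

No such integer exists.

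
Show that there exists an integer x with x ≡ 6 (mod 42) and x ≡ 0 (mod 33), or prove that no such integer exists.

x = 132

gcd(42, 33) = 3. A simultaneous solution exists iff 6 ≡ 0 (mod 3); here 6 mod 3 = 0 = 0 mod 3, so it does.
List candidates x ≡ 6 (mod 42): 6, 48, 90, 132. Modulo 33 these are 6, 15, 24, 0; 132 gives 0 as required.
Verify: 132 = 3·42 + 6 and 132 = 4·33 + 0. ✓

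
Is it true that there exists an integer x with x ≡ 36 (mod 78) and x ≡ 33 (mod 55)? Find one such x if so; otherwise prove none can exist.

The moduli 78 and 55 are coprime, so by the Chinese Remainder Theorem a unique solution modulo 4290 exists.
Any solution of the first congruence is x = 36 + 78t; substituting into the second, 78t ≡ 33 − 36 ≡ 52 (mod 55).
78 ≡ 23 (mod 55), so this reads 23t ≡ 52 (mod 55). Invert 23 mod 55 by the Euclidean algorithm: 55 = 2·23 + 9, 23 = 2·9 + 5, 9 = 1·5 + 4, 5 = 1·4 + 1, 4 = 4·1 + 0; back-substituting, 1 = 5 − 1·4 = 5 − (9 − 1·5) = −9 + 2·5 = −9 + 2·(23 − 2·9) = 2·23 − 5·9 = 2·23 − 5·(55 − 2·23) = −5·55 + 12·23. Hence 23·12 ≡ 1, so 23⁻¹ ≡ 12 (mod 55).
Therefore t ≡ 12·52 = 624 ≡ 19 (mod 55).
With t = 19: x = 36 + 78·19 = 1518.
Indeed 1518 ≡ 36 (mod 78) and 1518 ≡ 33 (mod 55).

x = 1518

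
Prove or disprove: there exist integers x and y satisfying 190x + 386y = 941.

Both 190 and 386 are divisible by gcd(190, 386) = 2, hence so is any combination 190x + 386y.
But 941 = 2·470 + 1, so 2 ∤ 941.
Hence no integers x, y satisfy the equation.

No, no such integers exist.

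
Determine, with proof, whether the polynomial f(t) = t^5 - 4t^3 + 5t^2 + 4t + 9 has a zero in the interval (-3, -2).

Yes, f has a root in the interval.

f(-3) = -93 and f(-2) = 21, which have opposite signs.
Since f is a polynomial it is continuous on [-3, -2].
By the Intermediate Value Theorem f must vanish at some point of (-3, -2).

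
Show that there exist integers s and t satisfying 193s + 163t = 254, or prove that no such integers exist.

s = 128, t = -150

Since gcd(193, 163) = 1, every integer is an integer combination of 193 and 163.
Euclidean algorithm: 193 = 1·163 + 30, 163 = 5·30 + 13, 30 = 2·13 + 4, 13 = 3·4 + 1, 4 = 4·1 + 0.
Unwinding: 1 = 13 − 3·4 = 13 − 3·(30 − 2·13) = −3·30 + 7·13 = −3·30 + 7·(163 − 5·30) = 7·163 − 38·30 = 7·163 − 38·(193 − 1·163) = −38·193 + 45·163, i.e. 193·(-38) + 163·45 = 1.
Times 254: 193·(-9652) + 163·11430 = 254, so (-9652, 11430) solves it.
Adding 60·163 to s and subtracting 60·193 from t gives the tidier solution (128, -150).
Indeed 193·128 + 163·(-150) = 24704 − 24450 = 254.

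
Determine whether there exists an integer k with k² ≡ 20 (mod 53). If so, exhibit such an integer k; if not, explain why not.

53 is prime, so by Euler's criterion 20 is a square mod 53 iff 20^((53−1)/2) = 20^26 ≡ 1 (mod 53).
Repeated squaring mod 53: 20^2 = 400 ≡ 29; 20^4 ≡ 29² = 841 ≡ 46; 20^8 ≡ 46² = 2116 ≡ 49; 20^16 ≡ 49² = 2401 ≡ 16.
Since 26 = 16 + 8 + 2, 20^26 ≡ 16 · 49 · 29; multiplying out mod 53: 16·49 = 784 ≡ 42, then 42·29 = 1218 ≡ 52. Thus 20^26 ≡ 52 ≡ −1 (mod 53).
The value −1 means 20 is a non-residue modulo 53, so k² ≡ 20 (mod 53) is impossible.

There is no such integer.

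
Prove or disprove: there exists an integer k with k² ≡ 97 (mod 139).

No such integer exists.

Apply Euler's criterion with the prime 139: 97 is a quadratic residue iff 97^69 ≡ 1 (mod 139), and a non-residue iff it is ≡ −1.
Repeated squaring mod 139: 97^2 = 9409 ≡ 96; 97^4 ≡ 96² = 9216 ≡ 42; 97^8 ≡ 42² = 1764 ≡ 96; 97^16 ≡ 96² = 9216 ≡ 42; 97^32 ≡ 42² = 1764 ≡ 96; 97^64 ≡ 96² = 9216 ≡ 42.
Since 69 = 64 + 4 + 1, 97^69 ≡ 42 · 42 · 97; multiplying out mod 139: 42·42 = 1764 ≡ 96, then 96·97 = 9312 ≡ 138. Thus 97^69 ≡ 138 ≡ −1 (mod 139).
The value −1 means 97 is a non-residue modulo 139, so k² ≡ 97 (mod 139) is impossible.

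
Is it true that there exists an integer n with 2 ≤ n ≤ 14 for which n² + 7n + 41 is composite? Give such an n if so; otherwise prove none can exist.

At n = 9: 9² + 7·9 + 41 = 185 = 5·37, which is composite.

n = 9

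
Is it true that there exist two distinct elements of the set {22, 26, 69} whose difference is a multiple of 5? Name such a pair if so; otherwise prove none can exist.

Residues mod 5: 22↦2, 26↦1, 69↦4.
These 3 residues are pairwise different, hence no difference of two elements is divisible by 5.

There is no such pair.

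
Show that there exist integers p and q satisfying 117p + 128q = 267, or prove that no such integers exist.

Since gcd(117, 128) = 1, every integer is an integer combination of 117 and 128.
Euclidean algorithm: 128 = 1·117 + 11, 117 = 10·11 + 7, 11 = 1·7 + 4, 7 = 1·4 + 3, 4 = 1·3 + 1, 3 = 3·1 + 0.
Back-substituting, 1 = 4 − 1·3 = 4 − (7 − 1·4) = −7 + 2·4 = −7 + 2·(11 − 1·7) = 2·11 − 3·7 = 2·11 − 3·(117 − 10·11) = −3·117 + 32·11 = −3·117 + 32·(128 − 1·117) = 32·128 − 35·117; that is, 117·(-35) + 128·32 = 1.
Multiplying through by 267: p = (-35)·267 = -9345, q = 32·267 = 8544 is a solution.
Adding 74·128 to p and subtracting 74·117 from q gives the tidier solution (127, -114).
Indeed 117·127 + 128·(-114) = 14859 − 14592 = 267.

p = 127, q = -114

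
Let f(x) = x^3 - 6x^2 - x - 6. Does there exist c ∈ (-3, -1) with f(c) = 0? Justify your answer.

No such root exists.

The endpoint values f(-3) = -84 and f(-1) = -12 are both negative. Claim: f(x) < 0 for every x in (-3, -1).
Substitute x = -1 − u, where 0 < u < 2 on the interval. Expanding, f(-1 − u) = -u^3 - 9u^2 - 14u - 12.
The nonzero coefficients here are all negative, so for u > 0 every term is negative (or zero), and the constant term -12 is strictly negative.
Therefore f(x) < 0 throughout (-3, -1), and f has no zero there.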